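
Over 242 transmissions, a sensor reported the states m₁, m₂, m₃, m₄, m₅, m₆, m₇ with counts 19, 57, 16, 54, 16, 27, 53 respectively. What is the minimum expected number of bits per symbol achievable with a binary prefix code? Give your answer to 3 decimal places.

Probabilities are the counts divided by 242.
Repeatedly combine the two least-probable nodes; the expected code length is the sum of the merged weights.
merge 8/121 + 8/121 → 16/121
merge 19/242 + 27/242 → 23/121
merge 16/121 + 23/121 → 39/121
merge 53/242 + 27/121 → 107/242
merge 57/242 + 39/121 → 135/242
merge 107/242 + 135/242 → 1
L = 16/121 + 23/121 + 39/121 + 107/242 + 135/242 + 1 = 320/121 ≈ 2.645 bits/symbol.

2.645 bits/symbol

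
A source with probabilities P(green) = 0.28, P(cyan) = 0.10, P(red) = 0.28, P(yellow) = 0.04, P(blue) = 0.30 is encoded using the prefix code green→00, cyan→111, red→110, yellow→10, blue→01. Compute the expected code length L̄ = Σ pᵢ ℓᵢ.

L̄ = Σ pᵢ·ℓᵢ = 0.28·2 + 0.10·3 + 0.28·3 + 0.04·2 + 0.30·2 = 2.38 bits/symbol.

2.38 bits/symbol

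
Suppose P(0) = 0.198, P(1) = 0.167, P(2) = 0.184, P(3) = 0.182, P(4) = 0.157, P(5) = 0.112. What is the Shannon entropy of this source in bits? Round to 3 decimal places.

H = −Σ pᵢ log₂ pᵢ.
−0.198·log₂(0.198) = 0.4626
−0.167·log₂(0.167) = 0.4312
−0.184·log₂(0.184) = 0.4494
−0.182·log₂(0.182) = 0.4474
−0.157·log₂(0.157) = 0.4194
−0.112·log₂(0.112) = 0.3537
Sum ≈ 2.5637 → 2.564 bits.

2.564 bits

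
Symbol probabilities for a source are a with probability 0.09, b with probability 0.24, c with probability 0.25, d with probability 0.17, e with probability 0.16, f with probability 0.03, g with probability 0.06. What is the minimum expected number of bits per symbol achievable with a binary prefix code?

Repeatedly combine the two least-probable nodes; the expected code length is the sum of the merged weights.
merge 3/100 + 3/50 → 9/100
merge 9/100 + 9/100 → 9/50
merge 4/25 + 17/100 → 33/100
merge 9/50 + 6/25 → 21/50
merge 1/4 + 33/100 → 29/50
merge 21/50 + 29/50 → 1
L = 9/100 + 9/50 + 33/100 + 21/50 + 29/50 + 1 = 13/5 = 2.6 bits/symbol.

2.6 bits/symbol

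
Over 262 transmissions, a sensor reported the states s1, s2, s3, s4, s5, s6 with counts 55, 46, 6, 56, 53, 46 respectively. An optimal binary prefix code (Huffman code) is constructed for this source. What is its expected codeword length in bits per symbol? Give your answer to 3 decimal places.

Probabilities are the counts divided by 262.
Repeatedly combine the two least-probable nodes; the expected code length is the sum of the merged weights.
merge 3/131 + 23/131 → 26/131
merge 23/131 + 26/131 → 49/131
merge 53/262 + 55/262 → 54/131
merge 28/131 + 49/131 → 77/131
merge 54/131 + 77/131 → 1
L = 26/131 + 49/131 + 54/131 + 77/131 + 1 = 337/131 ≈ 2.573 bits/symbol.

2.573 bits/symbol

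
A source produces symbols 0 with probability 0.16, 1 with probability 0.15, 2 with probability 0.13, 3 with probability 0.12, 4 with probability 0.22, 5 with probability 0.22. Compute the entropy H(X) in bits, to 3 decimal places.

2.544 bits

H = −Σ pᵢ log₂ pᵢ.
−0.16·log₂(0.16) = 0.4230
−0.15·log₂(0.15) = 0.4105
−0.13·log₂(0.13) = 0.3826
−0.12·log₂(0.12) = 0.3671
−0.22·log₂(0.22) = 0.4806
−0.22·log₂(0.22) = 0.4806
Sum ≈ 2.5444 → 2.544 bits.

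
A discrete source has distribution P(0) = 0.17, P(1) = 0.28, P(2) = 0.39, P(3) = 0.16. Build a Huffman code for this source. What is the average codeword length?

Repeatedly combine the two least-probable nodes; the expected code length is the sum of the merged weights.
merge 4/25 + 17/100 → 33/100
merge 7/25 + 33/100 → 61/100
merge 39/100 + 61/100 → 1
L = 33/100 + 61/100 + 1 = 97/50 = 1.94 bits/symbol.

1.94 bits/symbol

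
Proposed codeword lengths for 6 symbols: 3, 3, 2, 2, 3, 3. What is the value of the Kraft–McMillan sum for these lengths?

With common denominator 2^3 = 8: Σ 2^(−ℓᵢ) = 1/8 + 1/8 + 2/8 + 2/8 + 1/8 + 1/8 = 8/8 = 1.

1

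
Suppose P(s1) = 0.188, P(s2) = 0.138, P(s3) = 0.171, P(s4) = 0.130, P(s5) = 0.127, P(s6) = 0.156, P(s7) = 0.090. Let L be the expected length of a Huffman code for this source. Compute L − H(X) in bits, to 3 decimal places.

0.037 bits

Entropy H = −Σ p log₂ p ≈ 2.7748 bits.
Huffman merges: 9/100+127/1000→217/1000; 13/100+69/500→67/250; 39/250+171/1000→327/1000; 47/250+217/1000→81/200; 67/250+327/1000→119/200; 81/200+119/200→1. L = 703/250 ≈ 2.8120.
L − H = 2.8120 − 2.7748 = 0.037 bits.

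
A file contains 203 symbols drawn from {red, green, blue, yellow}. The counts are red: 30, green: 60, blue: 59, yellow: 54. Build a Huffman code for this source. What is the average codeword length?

2 bits/symbol

Probabilities are the counts divided by 203.
Repeatedly combine the two least-probable nodes; the expected code length is the sum of the merged weights.
merge 30/203 + 54/203 → 12/29
merge 59/203 + 60/203 → 17/29
merge 12/29 + 17/29 → 1
L = 12/29 + 17/29 + 1 = 2 bits/symbol.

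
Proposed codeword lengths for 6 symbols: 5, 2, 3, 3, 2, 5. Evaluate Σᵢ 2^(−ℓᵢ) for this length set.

With common denominator 2^5 = 32: Σ 2^(−ℓᵢ) = 1/32 + 8/32 + 4/32 + 4/32 + 8/32 + 1/32 = 26/32 = 0.8125.

0.8125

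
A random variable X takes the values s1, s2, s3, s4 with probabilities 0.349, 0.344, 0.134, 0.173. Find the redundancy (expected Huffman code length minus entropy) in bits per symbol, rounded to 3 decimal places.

Entropy H = −Σ p log₂ p ≈ 1.8861 bits.
Huffman merges: 67/500+173/1000→307/1000; 307/1000+43/125→651/1000; 349/1000+651/1000→1. L = 979/500 ≈ 1.9580.
L − H = 1.9580 − 1.8861 = 0.072 bits.

0.072 bits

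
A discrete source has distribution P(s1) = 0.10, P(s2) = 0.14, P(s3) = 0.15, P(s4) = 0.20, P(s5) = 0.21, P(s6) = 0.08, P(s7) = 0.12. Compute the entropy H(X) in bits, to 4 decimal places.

2.7356 bits

H = −Σ pᵢ log₂ pᵢ.
−0.10·log₂(0.10) = 0.3322
−0.14·log₂(0.14) = 0.3971
−0.15·log₂(0.15) = 0.4105
−0.20·log₂(0.20) = 0.4644
−0.21·log₂(0.21) = 0.4728
−0.08·log₂(0.08) = 0.2915
−0.12·log₂(0.12) = 0.3671
Sum ≈ 2.7356 → 2.7356 bits.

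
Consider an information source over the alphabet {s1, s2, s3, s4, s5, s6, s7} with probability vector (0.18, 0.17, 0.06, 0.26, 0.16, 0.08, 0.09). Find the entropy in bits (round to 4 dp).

H = −Σ pᵢ log₂ pᵢ.
−0.18·log₂(0.18) = 0.4453
−0.17·log₂(0.17) = 0.4346
−0.06·log₂(0.06) = 0.2435
−0.26·log₂(0.26) = 0.5053
−0.16·log₂(0.16) = 0.4230
−0.08·log₂(0.08) = 0.2915
−0.09·log₂(0.09) = 0.3127
Sum ≈ 2.6559 → 2.6559 bits.

2.6559 bits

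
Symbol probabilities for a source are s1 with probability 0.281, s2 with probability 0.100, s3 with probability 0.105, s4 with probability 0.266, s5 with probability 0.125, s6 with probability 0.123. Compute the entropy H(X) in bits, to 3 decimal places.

2.443 bits

H = −Σ pᵢ log₂ pᵢ.
−0.281·log₂(0.281) = 0.5146
−0.100·log₂(0.100) = 0.3322
−0.105·log₂(0.105) = 0.3414
−0.266·log₂(0.266) = 0.5082
−0.125·log₂(0.125) = 0.3750
−0.123·log₂(0.123) = 0.3719
Sum ≈ 2.4433 → 2.443 bits.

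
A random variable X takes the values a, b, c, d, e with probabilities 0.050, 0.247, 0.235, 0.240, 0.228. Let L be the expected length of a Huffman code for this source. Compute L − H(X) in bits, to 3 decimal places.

Entropy H = −Σ p log₂ p ≈ 2.1858 bits.
Huffman merges: 1/20+57/250→139/500; 47/200+6/25→19/40; 247/1000+139/500→21/40; 19/40+21/40→1. L = 1139/500 ≈ 2.2780.
L − H = 2.2780 − 2.1858 = 0.092 bits.

0.092 bits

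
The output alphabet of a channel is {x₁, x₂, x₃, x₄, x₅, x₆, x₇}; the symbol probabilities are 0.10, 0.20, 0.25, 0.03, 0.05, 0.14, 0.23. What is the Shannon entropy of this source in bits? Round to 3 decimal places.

H = −Σ pᵢ log₂ pᵢ.
−0.10·log₂(0.10) = 0.3322
−0.20·log₂(0.20) = 0.4644
−0.25·log₂(0.25) = 0.5000
−0.03·log₂(0.03) = 0.1518
−0.05·log₂(0.05) = 0.2161
−0.14·log₂(0.14) = 0.3971
−0.23·log₂(0.23) = 0.4877
Sum ≈ 2.5492 → 2.549 bits.

2.549 bits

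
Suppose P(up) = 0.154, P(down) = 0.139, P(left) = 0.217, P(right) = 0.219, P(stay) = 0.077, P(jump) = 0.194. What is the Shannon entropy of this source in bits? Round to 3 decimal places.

H = −Σ pᵢ log₂ pᵢ.
−0.154·log₂(0.154) = 0.4156
−0.139·log₂(0.139) = 0.3957
−0.217·log₂(0.217) = 0.4783
−0.219·log₂(0.219) = 0.4798
−0.077·log₂(0.077) = 0.2848
−0.194·log₂(0.194) = 0.4590
Sum ≈ 2.5133 → 2.513 bits.

2.513 bits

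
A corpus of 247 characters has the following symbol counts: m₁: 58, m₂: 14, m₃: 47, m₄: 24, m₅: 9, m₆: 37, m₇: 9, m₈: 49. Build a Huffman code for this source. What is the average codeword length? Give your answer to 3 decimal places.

2.769 bits/symbol

Probabilities are the counts divided by 247.
Repeatedly combine the two least-probable nodes; the expected code length is the sum of the merged weights.
merge 9/247 + 9/247 → 18/247
merge 14/247 + 18/247 → 32/247
merge 24/247 + 32/247 → 56/247
merge 37/247 + 47/247 → 84/247
merge 49/247 + 56/247 → 105/247
merge 58/247 + 84/247 → 142/247
merge 105/247 + 142/247 → 1
L = 18/247 + 32/247 + 56/247 + 84/247 + 105/247 + 142/247 + 1 = 36/13 ≈ 2.769 bits/symbol.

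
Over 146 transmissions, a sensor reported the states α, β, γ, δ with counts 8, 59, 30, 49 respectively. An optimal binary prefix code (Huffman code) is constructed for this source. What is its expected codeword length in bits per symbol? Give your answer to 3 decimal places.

Probabilities are the counts divided by 146.
Repeatedly combine the two least-probable nodes; the expected code length is the sum of the merged weights.
merge 4/73 + 15/73 → 19/73
merge 19/73 + 49/146 → 87/146
merge 59/146 + 87/146 → 1
L = 19/73 + 87/146 + 1 = 271/146 ≈ 1.856 bits/symbol.

1.856 bits/symbol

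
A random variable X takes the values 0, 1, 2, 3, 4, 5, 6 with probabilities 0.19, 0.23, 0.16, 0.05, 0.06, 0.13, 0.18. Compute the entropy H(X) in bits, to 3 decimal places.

H = −Σ pᵢ log₂ pᵢ.
−0.19·log₂(0.19) = 0.4552
−0.23·log₂(0.23) = 0.4877
−0.16·log₂(0.16) = 0.4230
−0.05·log₂(0.05) = 0.2161
−0.06·log₂(0.06) = 0.2435
−0.13·log₂(0.13) = 0.3826
−0.18·log₂(0.18) = 0.4453
Sum ≈ 2.6535 → 2.653 bits.

2.653 bits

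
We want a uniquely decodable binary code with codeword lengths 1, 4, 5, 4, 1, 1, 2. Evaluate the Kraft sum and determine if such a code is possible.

1.90625; no

With common denominator 2^5 = 32: Σ 2^(−ℓᵢ) = 16/32 + 2/32 + 1/32 + 2/32 + 16/32 + 16/32 + 8/32 = 61/32 = 1.90625.
Kraft's inequality requires Σ ≤ 1; here Σ = 1.90625 > 1, so no such prefix code exists.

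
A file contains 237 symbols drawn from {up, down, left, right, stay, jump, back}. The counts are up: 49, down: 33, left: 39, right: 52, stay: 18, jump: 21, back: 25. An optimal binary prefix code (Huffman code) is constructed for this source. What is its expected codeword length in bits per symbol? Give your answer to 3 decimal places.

Probabilities are the counts divided by 237.
Repeatedly combine the two least-probable nodes; the expected code length is the sum of the merged weights.
merge 6/79 + 7/79 → 13/79
merge 25/237 + 11/79 → 58/237
merge 13/79 + 13/79 → 26/79
merge 49/237 + 52/237 → 101/237
merge 58/237 + 26/79 → 136/237
merge 101/237 + 136/237 → 1
L = 13/79 + 58/237 + 26/79 + 101/237 + 136/237 + 1 = 649/237 ≈ 2.738 bits/symbol.

2.738 bits/symbol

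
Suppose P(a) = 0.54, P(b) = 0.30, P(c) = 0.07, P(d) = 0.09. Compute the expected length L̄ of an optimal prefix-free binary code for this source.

Repeatedly combine the two least-probable nodes; the expected code length is the sum of the merged weights.
merge 7/100 + 9/100 → 4/25
merge 4/25 + 3/10 → 23/50
merge 23/50 + 27/50 → 1
L = 4/25 + 23/50 + 1 = 81/50 = 1.62 bits/symbol.

1.62 bits/symbol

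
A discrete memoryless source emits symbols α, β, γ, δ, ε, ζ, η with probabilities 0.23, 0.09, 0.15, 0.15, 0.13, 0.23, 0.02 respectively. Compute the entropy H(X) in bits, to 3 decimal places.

H = −Σ pᵢ log₂ pᵢ.
−0.23·log₂(0.23) = 0.4877
−0.09·log₂(0.09) = 0.3127
−0.15·log₂(0.15) = 0.4105
−0.15·log₂(0.15) = 0.4105
−0.13·log₂(0.13) = 0.3826
−0.23·log₂(0.23) = 0.4877
−0.02·log₂(0.02) = 0.1129
Sum ≈ 2.6046 → 2.605 bits.

2.605 bits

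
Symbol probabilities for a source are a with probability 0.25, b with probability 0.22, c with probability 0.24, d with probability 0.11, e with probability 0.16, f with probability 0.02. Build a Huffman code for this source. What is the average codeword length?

2.42 bits/symbol

Repeatedly combine the two least-probable nodes; the expected code length is the sum of the merged weights.
merge 1/50 + 11/100 → 13/100
merge 13/100 + 4/25 → 29/100
merge 11/50 + 6/25 → 23/50
merge 1/4 + 29/100 → 27/50
merge 23/50 + 27/50 → 1
L = 13/100 + 29/100 + 23/50 + 27/50 + 1 = 121/50 = 2.42 bits/symbol.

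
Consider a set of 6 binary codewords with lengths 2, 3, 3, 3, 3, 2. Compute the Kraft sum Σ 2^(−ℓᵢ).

1

With common denominator 2^3 = 8: Σ 2^(−ℓᵢ) = 2/8 + 1/8 + 1/8 + 1/8 + 1/8 + 2/8 = 8/8 = 1.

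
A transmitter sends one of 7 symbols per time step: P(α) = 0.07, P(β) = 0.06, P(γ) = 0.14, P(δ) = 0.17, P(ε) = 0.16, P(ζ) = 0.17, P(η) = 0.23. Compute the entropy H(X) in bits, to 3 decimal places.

2.689 bits

H = −Σ pᵢ log₂ pᵢ.
−0.07·log₂(0.07) = 0.2686
−0.06·log₂(0.06) = 0.2435
−0.14·log₂(0.14) = 0.3971
−0.17·log₂(0.17) = 0.4346
−0.16·log₂(0.16) = 0.4230
−0.17·log₂(0.17) = 0.4346
−0.23·log₂(0.23) = 0.4877
Sum ≈ 2.6891 → 2.689 bits.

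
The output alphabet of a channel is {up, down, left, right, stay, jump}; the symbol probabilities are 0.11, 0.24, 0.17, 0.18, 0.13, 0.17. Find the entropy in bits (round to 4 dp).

2.5415 bits

H = −Σ pᵢ log₂ pᵢ.
−0.11·log₂(0.11) = 0.3503
−0.24·log₂(0.24) = 0.4941
−0.17·log₂(0.17) = 0.4346
−0.18·log₂(0.18) = 0.4453
−0.13·log₂(0.13) = 0.3826
−0.17·log₂(0.17) = 0.4346
Sum ≈ 2.5415 → 2.5415 bits.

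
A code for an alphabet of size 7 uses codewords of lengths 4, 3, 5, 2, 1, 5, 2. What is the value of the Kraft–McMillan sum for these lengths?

1.25

With common denominator 2^5 = 32: Σ 2^(−ℓᵢ) = 2/32 + 4/32 + 1/32 + 8/32 + 16/32 + 1/32 + 8/32 = 40/32 = 1.25.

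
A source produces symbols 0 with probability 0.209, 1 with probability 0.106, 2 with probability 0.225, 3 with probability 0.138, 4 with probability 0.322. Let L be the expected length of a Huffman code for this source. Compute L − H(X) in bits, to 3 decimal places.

Entropy H = −Σ p log₂ p ≈ 2.2202 bits.
Huffman merges: 53/500+69/500→61/250; 209/1000+9/40→217/500; 61/250+161/500→283/500; 217/500+283/500→1. L = 561/250 ≈ 2.2440.
L − H = 2.2440 − 2.2202 = 0.024 bits.

0.024 bits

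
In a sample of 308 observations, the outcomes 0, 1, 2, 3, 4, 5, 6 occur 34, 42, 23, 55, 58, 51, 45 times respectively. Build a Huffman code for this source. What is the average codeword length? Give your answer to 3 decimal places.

Probabilities are the counts divided by 308.
Repeatedly combine the two least-probable nodes; the expected code length is the sum of the merged weights.
merge 23/308 + 17/154 → 57/308
merge 3/22 + 45/308 → 87/308
merge 51/308 + 5/28 → 53/154
merge 57/308 + 29/154 → 115/308
merge 87/308 + 53/154 → 193/308
merge 115/308 + 193/308 → 1
L = 57/308 + 87/308 + 53/154 + 115/308 + 193/308 + 1 = 433/154 ≈ 2.812 bits/symbol.

2.812 bits/symbol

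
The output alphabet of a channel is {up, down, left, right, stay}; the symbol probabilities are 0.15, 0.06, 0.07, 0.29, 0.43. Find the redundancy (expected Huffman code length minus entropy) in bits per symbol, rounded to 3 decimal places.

Entropy H = −Σ p log₂ p ≈ 1.9641 bits.
Huffman merges: 3/50+7/100→13/100; 13/100+3/20→7/25; 7/25+29/100→57/100; 43/100+57/100→1. L = 99/50 ≈ 1.9800.
L − H = 1.9800 − 1.9641 = 0.016 bits.

0.016 bits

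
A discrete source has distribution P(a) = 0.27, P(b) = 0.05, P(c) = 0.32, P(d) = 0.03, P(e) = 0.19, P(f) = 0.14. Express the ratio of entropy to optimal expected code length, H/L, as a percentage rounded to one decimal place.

98.1%

Entropy H = −Σ p log₂ p ≈ 2.2563 bits.
Huffman merges: 3/100+1/20→2/25; 2/25+7/50→11/50; 19/100+11/50→41/100; 27/100+8/25→59/100; 41/100+59/100→1. L = 23/10 ≈ 2.3000.
Efficiency = H/L = 2.2563/2.3000 = 98.1%.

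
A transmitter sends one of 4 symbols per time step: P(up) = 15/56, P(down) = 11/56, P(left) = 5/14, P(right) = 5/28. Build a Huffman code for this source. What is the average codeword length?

2 bits/symbol

Repeatedly combine the two least-probable nodes; the expected code length is the sum of the merged weights.
merge 5/28 + 11/56 → 3/8
merge 15/56 + 5/14 → 5/8
merge 3/8 + 5/8 → 1
L = 3/8 + 5/8 + 1 = 2 bits/symbol.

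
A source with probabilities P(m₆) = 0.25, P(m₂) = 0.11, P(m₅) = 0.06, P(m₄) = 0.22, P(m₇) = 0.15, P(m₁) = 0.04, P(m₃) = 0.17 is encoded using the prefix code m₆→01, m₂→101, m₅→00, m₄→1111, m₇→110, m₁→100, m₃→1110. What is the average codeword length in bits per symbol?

L̄ = Σ pᵢ·ℓᵢ = 0.25·2 + 0.11·3 + 0.06·2 + 0.22·4 + 0.15·3 + 0.04·3 + 0.17·4 = 3.08 bits/symbol.

3.08 bits/symbol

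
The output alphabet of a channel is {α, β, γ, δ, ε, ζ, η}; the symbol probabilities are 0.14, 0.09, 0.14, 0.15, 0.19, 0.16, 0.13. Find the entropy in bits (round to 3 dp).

H = −Σ pᵢ log₂ pᵢ.
−0.14·log₂(0.14) = 0.3971
−0.09·log₂(0.09) = 0.3127
−0.14·log₂(0.14) = 0.3971
−0.15·log₂(0.15) = 0.4105
−0.19·log₂(0.19) = 0.4552
−0.16·log₂(0.16) = 0.4230
−0.13·log₂(0.13) = 0.3826
Sum ≈ 2.7783 → 2.778 bits.

2.778 bits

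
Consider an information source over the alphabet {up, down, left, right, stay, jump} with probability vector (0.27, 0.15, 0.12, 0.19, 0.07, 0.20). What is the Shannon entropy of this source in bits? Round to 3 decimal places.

H = −Σ pᵢ log₂ pᵢ.
−0.27·log₂(0.27) = 0.5100
−0.15·log₂(0.15) = 0.4105
−0.12·log₂(0.12) = 0.3671
−0.19·log₂(0.19) = 0.4552
−0.07·log₂(0.07) = 0.2686
−0.20·log₂(0.20) = 0.4644
Sum ≈ 2.4758 → 2.476 bits.

2.476 bits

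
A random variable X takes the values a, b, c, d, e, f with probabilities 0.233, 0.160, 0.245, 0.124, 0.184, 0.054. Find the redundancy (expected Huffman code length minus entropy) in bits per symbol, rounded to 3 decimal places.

Entropy H = −Σ p log₂ p ≈ 2.4600 bits.
Huffman merges: 27/500+31/250→89/500; 4/25+89/500→169/500; 23/125+233/1000→417/1000; 49/200+169/500→583/1000; 417/1000+583/1000→1. L = 629/250 ≈ 2.5160.
L − H = 2.5160 − 2.4600 = 0.056 bits.

0.056 bits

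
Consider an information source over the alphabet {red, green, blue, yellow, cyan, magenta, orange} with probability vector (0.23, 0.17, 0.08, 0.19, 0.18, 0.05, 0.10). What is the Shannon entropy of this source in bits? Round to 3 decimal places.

2.663 bits

H = −Σ pᵢ log₂ pᵢ.
−0.23·log₂(0.23) = 0.4877
−0.17·log₂(0.17) = 0.4346
−0.08·log₂(0.08) = 0.2915
−0.19·log₂(0.19) = 0.4552
−0.18·log₂(0.18) = 0.4453
−0.05·log₂(0.05) = 0.2161
−0.10·log₂(0.10) = 0.3322
Sum ≈ 2.6626 → 2.663 bits.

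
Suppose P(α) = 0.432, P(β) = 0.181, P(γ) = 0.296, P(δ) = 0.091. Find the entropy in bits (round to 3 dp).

1.804 bits

H = −Σ pᵢ log₂ pᵢ.
−0.432·log₂(0.432) = 0.5231
−0.181·log₂(0.181) = 0.4463
−0.296·log₂(0.296) = 0.5199
−0.091·log₂(0.091) = 0.3147
Sum ≈ 1.8040 → 1.804 bits.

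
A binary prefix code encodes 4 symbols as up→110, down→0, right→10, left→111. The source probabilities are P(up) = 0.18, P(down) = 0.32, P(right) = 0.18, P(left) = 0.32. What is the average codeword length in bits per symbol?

L̄ = Σ pᵢ·ℓᵢ = 0.18·3 + 0.32·1 + 0.18·2 + 0.32·3 = 2.18 bits/symbol.

2.18 bits/symbol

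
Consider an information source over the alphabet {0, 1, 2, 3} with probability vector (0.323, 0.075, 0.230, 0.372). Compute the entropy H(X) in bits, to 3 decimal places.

1.825 bits

H = −Σ pᵢ log₂ pᵢ.
−0.323·log₂(0.323) = 0.5266
−0.075·log₂(0.075) = 0.2803
−0.230·log₂(0.230) = 0.4877
−0.372·log₂(0.372) = 0.5307
Sum ≈ 1.8253 → 1.825 bits.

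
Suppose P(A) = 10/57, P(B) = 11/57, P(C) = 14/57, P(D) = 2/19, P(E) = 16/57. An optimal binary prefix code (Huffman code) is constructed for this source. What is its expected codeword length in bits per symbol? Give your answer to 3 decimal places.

2.281 bits/symbol

Repeatedly combine the two least-probable nodes; the expected code length is the sum of the merged weights.
merge 2/19 + 10/57 → 16/57
merge 11/57 + 14/57 → 25/57
merge 16/57 + 16/57 → 32/57
merge 25/57 + 32/57 → 1
L = 16/57 + 25/57 + 32/57 + 1 = 130/57 ≈ 2.281 bits/symbol.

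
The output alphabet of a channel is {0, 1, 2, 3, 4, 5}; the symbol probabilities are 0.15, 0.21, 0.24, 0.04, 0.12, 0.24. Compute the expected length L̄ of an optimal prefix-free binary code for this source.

Repeatedly combine the two least-probable nodes; the expected code length is the sum of the merged weights.
merge 1/25 + 3/25 → 4/25
merge 3/20 + 4/25 → 31/100
merge 21/100 + 6/25 → 9/20
merge 6/25 + 31/100 → 11/20
merge 9/20 + 11/20 → 1
L = 4/25 + 31/100 + 9/20 + 11/20 + 1 = 247/100 = 2.47 bits/symbol.

2.47 bits/symbol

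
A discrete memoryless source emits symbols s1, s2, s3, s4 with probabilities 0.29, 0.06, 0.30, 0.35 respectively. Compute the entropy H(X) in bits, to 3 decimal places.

H = −Σ pᵢ log₂ pᵢ.
−0.29·log₂(0.29) = 0.5179
−0.06·log₂(0.06) = 0.2435
−0.30·log₂(0.30) = 0.5211
−0.35·log₂(0.35) = 0.5301
Sum ≈ 1.8126 → 1.813 bits.

1.813 bits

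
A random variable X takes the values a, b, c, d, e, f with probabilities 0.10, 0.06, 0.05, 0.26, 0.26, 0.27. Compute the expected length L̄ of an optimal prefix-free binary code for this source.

2.32 bits/symbol

Repeatedly combine the two least-probable nodes; the expected code length is the sum of the merged weights.
merge 1/20 + 3/50 → 11/100
merge 1/10 + 11/100 → 21/100
merge 21/100 + 13/50 → 47/100
merge 13/50 + 27/100 → 53/100
merge 47/100 + 53/100 → 1
L = 11/100 + 21/100 + 47/100 + 53/100 + 1 = 58/25 = 2.32 bits/symbol.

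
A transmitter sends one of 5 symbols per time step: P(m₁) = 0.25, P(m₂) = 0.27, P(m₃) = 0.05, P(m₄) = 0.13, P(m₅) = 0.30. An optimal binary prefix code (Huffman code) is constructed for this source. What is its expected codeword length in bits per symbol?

2.18 bits/symbol

Repeatedly combine the two least-probable nodes; the expected code length is the sum of the merged weights.
merge 1/20 + 13/100 → 9/50
merge 9/50 + 1/4 → 43/100
merge 27/100 + 3/10 → 57/100
merge 43/100 + 57/100 → 1
L = 9/50 + 43/100 + 57/100 + 1 = 109/50 = 2.18 bits/symbol.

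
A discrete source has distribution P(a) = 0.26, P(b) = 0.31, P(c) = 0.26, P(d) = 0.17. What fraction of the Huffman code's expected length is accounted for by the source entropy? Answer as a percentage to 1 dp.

Entropy H = −Σ p log₂ p ≈ 1.9690 bits.
Huffman merges: 17/100+13/50→43/100; 13/50+31/100→57/100; 43/100+57/100→1. L = 2 ≈ 2.0000.
Efficiency = H/L = 1.9690/2.0000 = 98.4%.

98.4%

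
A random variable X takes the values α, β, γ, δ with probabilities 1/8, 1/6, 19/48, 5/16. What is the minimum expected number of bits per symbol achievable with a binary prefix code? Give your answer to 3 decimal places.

Repeatedly combine the two least-probable nodes; the expected code length is the sum of the merged weights.
merge 1/8 + 1/6 → 7/24
merge 7/24 + 5/16 → 29/48
merge 19/48 + 29/48 → 1
L = 7/24 + 29/48 + 1 = 91/48 ≈ 1.896 bits/symbol.

1.896 bits/symbol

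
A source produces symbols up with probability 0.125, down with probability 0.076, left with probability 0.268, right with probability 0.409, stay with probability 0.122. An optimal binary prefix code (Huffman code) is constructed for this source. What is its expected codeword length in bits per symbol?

2.112 bits/symbol

Repeatedly combine the two least-probable nodes; the expected code length is the sum of the merged weights.
merge 19/250 + 61/500 → 99/500
merge 1/8 + 99/500 → 323/1000
merge 67/250 + 323/1000 → 591/1000
merge 409/1000 + 591/1000 → 1
L = 99/500 + 323/1000 + 591/1000 + 1 = 264/125 = 2.112 bits/symbol.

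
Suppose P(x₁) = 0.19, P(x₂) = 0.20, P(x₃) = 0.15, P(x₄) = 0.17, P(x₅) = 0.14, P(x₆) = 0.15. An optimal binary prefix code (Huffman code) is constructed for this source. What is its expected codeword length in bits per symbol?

Repeatedly combine the two least-probable nodes; the expected code length is the sum of the merged weights.
merge 7/50 + 3/20 → 29/100
merge 3/20 + 17/100 → 8/25
merge 19/100 + 1/5 → 39/100
merge 29/100 + 8/25 → 61/100
merge 39/100 + 61/100 → 1
L = 29/100 + 8/25 + 39/100 + 61/100 + 1 = 261/100 = 2.61 bits/symbol.

2.61 bits/symbol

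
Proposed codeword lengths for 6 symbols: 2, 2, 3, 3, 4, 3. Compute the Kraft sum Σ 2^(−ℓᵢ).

0.9375

With common denominator 2^4 = 16: Σ 2^(−ℓᵢ) = 4/16 + 4/16 + 2/16 + 2/16 + 1/16 + 2/16 = 15/16 = 0.9375.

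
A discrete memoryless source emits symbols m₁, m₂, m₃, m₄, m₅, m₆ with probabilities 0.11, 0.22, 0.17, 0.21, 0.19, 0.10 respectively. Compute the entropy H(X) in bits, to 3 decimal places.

2.526 bits

H = −Σ pᵢ log₂ pᵢ.
−0.11·log₂(0.11) = 0.3503
−0.22·log₂(0.22) = 0.4806
−0.17·log₂(0.17) = 0.4346
−0.21·log₂(0.21) = 0.4728
−0.19·log₂(0.19) = 0.4552
−0.10·log₂(0.10) = 0.3322
Sum ≈ 2.5257 → 2.526 bits.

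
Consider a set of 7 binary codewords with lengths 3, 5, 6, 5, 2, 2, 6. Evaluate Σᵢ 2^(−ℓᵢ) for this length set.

With common denominator 2^6 = 64: Σ 2^(−ℓᵢ) = 8/64 + 2/64 + 1/64 + 2/64 + 16/64 + 16/64 + 1/64 = 46/64 = 0.71875.

0.71875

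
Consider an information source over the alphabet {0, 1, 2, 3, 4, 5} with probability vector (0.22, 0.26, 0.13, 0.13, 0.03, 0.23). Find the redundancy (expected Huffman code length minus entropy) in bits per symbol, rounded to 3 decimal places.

Entropy H = −Σ p log₂ p ≈ 2.3906 bits.
Huffman merges: 3/100+13/100→4/25; 13/100+4/25→29/100; 11/50+23/100→9/20; 13/50+29/100→11/20; 9/20+11/20→1. L = 49/20 ≈ 2.4500.
L − H = 2.4500 − 2.3906 = 0.059 bits.

0.059 bits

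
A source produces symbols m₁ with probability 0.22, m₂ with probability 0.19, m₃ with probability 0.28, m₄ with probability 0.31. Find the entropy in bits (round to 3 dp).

1.974 bits

H = −Σ pᵢ log₂ pᵢ.
−0.22·log₂(0.22) = 0.4806
−0.19·log₂(0.19) = 0.4552
−0.28·log₂(0.28) = 0.5142
−0.31·log₂(0.31) = 0.5238
Sum ≈ 1.9738 → 1.974 bits.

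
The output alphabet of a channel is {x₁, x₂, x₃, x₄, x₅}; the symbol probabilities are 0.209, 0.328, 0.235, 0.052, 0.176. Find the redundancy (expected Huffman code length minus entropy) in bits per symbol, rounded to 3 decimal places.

0.075 bits

Entropy H = −Σ p log₂ p ≈ 2.1534 bits.
Huffman merges: 13/250+22/125→57/250; 209/1000+57/250→437/1000; 47/200+41/125→563/1000; 437/1000+563/1000→1. L = 557/250 ≈ 2.2280.
L − H = 2.2280 − 2.1534 = 0.075 bits.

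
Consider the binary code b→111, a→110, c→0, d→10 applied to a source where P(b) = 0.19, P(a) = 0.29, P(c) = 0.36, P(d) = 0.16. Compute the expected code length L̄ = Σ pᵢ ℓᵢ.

L̄ = Σ pᵢ·ℓᵢ = 0.19·3 + 0.29·3 + 0.36·1 + 0.16·2 = 2.12 bits/symbol.

2.12 bits/symbol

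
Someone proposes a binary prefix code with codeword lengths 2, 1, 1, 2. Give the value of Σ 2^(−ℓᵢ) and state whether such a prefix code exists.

With common denominator 2^2 = 4: Σ 2^(−ℓᵢ) = 1/4 + 2/4 + 2/4 + 1/4 = 6/4 = 1.5.
Kraft's inequality requires Σ ≤ 1; here Σ = 1.5 > 1, so no such prefix code exists.

1.5; no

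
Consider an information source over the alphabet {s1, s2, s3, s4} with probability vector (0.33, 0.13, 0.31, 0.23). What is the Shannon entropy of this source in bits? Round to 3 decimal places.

1.922 bits

H = −Σ pᵢ log₂ pᵢ.
−0.33·log₂(0.33) = 0.5278
−0.13·log₂(0.13) = 0.3826
−0.31·log₂(0.31) = 0.5238
−0.23·log₂(0.23) = 0.4877
Sum ≈ 1.9219 → 1.922 bits.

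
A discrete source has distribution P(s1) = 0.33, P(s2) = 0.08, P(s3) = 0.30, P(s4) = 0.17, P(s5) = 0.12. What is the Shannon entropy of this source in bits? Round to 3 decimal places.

2.142 bits

H = −Σ pᵢ log₂ pᵢ.
−0.33·log₂(0.33) = 0.5278
−0.08·log₂(0.08) = 0.2915
−0.30·log₂(0.30) = 0.5211
−0.17·log₂(0.17) = 0.4346
−0.12·log₂(0.12) = 0.3671
Sum ≈ 2.1421 → 2.142 bits.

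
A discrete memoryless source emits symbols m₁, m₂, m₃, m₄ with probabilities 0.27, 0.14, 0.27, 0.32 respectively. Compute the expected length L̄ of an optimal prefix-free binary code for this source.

2 bits/symbol

Repeatedly combine the two least-probable nodes; the expected code length is the sum of the merged weights.
merge 7/50 + 27/100 → 41/100
merge 27/100 + 8/25 → 59/100
merge 41/100 + 59/100 → 1
L = 41/100 + 59/100 + 1 = 2 bits/symbol.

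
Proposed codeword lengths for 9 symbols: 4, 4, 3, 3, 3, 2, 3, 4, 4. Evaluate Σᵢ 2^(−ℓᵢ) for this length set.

With common denominator 2^4 = 16: Σ 2^(−ℓᵢ) = 1/16 + 1/16 + 2/16 + 2/16 + 2/16 + 4/16 + 2/16 + 1/16 + 1/16 = 16/16 = 1.

1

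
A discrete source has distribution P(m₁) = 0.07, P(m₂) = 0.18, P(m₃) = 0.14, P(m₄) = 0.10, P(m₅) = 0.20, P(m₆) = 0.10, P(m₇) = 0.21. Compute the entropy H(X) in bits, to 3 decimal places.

2.713 bits

H = −Σ pᵢ log₂ pᵢ.
−0.07·log₂(0.07) = 0.2686
−0.18·log₂(0.18) = 0.4453
−0.14·log₂(0.14) = 0.3971
−0.10·log₂(0.10) = 0.3322
−0.20·log₂(0.20) = 0.4644
−0.10·log₂(0.10) = 0.3322
−0.21·log₂(0.21) = 0.4728
Sum ≈ 2.7126 → 2.713 bits.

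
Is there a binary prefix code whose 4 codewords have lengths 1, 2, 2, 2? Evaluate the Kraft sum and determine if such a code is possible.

With common denominator 2^2 = 4: Σ 2^(−ℓᵢ) = 2/4 + 1/4 + 1/4 + 1/4 = 5/4 = 1.25.
Kraft's inequality requires Σ ≤ 1; here Σ = 1.25 > 1, so no such prefix code exists.

1.25; no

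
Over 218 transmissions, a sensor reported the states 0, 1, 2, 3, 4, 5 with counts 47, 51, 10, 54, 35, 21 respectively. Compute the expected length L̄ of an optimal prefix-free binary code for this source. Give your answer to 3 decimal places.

2.445 bits/symbol

Probabilities are the counts divided by 218.
Repeatedly combine the two least-probable nodes; the expected code length is the sum of the merged weights.
merge 5/109 + 21/218 → 31/218
merge 31/218 + 35/218 → 33/109
merge 47/218 + 51/218 → 49/109
merge 27/109 + 33/109 → 60/109
merge 49/109 + 60/109 → 1
L = 31/218 + 33/109 + 49/109 + 60/109 + 1 = 533/218 ≈ 2.445 bits/symbol.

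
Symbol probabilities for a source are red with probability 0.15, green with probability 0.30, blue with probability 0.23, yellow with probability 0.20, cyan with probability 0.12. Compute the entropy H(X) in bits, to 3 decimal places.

2.251 bits

H = −Σ pᵢ log₂ pᵢ.
−0.15·log₂(0.15) = 0.4105
−0.30·log₂(0.30) = 0.5211
−0.23·log₂(0.23) = 0.4877
−0.20·log₂(0.20) = 0.4644
−0.12·log₂(0.12) = 0.3671
Sum ≈ 2.2508 → 2.251 bits.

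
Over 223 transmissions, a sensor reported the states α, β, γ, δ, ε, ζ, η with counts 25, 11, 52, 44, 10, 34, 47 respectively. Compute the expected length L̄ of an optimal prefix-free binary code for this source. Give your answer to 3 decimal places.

2.650 bits/symbol

Probabilities are the counts divided by 223.
Repeatedly combine the two least-probable nodes; the expected code length is the sum of the merged weights.
merge 10/223 + 11/223 → 21/223
merge 21/223 + 25/223 → 46/223
merge 34/223 + 44/223 → 78/223
merge 46/223 + 47/223 → 93/223
merge 52/223 + 78/223 → 130/223
merge 93/223 + 130/223 → 1
L = 21/223 + 46/223 + 78/223 + 93/223 + 130/223 + 1 = 591/223 ≈ 2.650 bits/symbol.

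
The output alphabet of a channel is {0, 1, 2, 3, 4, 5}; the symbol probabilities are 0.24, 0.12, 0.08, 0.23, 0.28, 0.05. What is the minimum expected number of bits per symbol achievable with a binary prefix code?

2.38 bits/symbol

Repeatedly combine the two least-probable nodes; the expected code length is the sum of the merged weights.
merge 1/20 + 2/25 → 13/100
merge 3/25 + 13/100 → 1/4
merge 23/100 + 6/25 → 47/100
merge 1/4 + 7/25 → 53/100
merge 47/100 + 53/100 → 1
L = 13/100 + 1/4 + 47/100 + 53/100 + 1 = 119/50 = 2.38 bits/symbol.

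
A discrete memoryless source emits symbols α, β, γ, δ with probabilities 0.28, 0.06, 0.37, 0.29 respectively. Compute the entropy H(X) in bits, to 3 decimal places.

1.806 bits

H = −Σ pᵢ log₂ pᵢ.
−0.28·log₂(0.28) = 0.5142
−0.06·log₂(0.06) = 0.2435
−0.37·log₂(0.37) = 0.5307
−0.29·log₂(0.29) = 0.5179
Sum ≈ 1.8064 → 1.806 bits.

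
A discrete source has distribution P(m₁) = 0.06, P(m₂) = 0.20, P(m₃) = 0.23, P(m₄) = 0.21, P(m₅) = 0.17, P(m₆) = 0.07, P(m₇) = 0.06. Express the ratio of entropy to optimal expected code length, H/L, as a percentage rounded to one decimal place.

97.9%

Entropy H = −Σ p log₂ p ≈ 2.6151 bits.
Huffman merges: 3/50+3/50→3/25; 7/100+3/25→19/100; 17/100+19/100→9/25; 1/5+21/100→41/100; 23/100+9/25→59/100; 41/100+59/100→1. L = 267/100 ≈ 2.6700.
Efficiency = H/L = 2.6151/2.6700 = 97.9%.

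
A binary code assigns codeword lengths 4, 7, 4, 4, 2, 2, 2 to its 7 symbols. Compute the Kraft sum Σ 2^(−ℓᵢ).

0.9453125

With common denominator 2^7 = 128: Σ 2^(−ℓᵢ) = 8/128 + 1/128 + 8/128 + 8/128 + 32/128 + 32/128 + 32/128 = 121/128 = 0.9453125.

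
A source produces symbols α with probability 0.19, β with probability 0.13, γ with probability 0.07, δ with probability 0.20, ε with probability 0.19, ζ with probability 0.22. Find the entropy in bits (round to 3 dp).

H = −Σ pᵢ log₂ pᵢ.
−0.19·log₂(0.19) = 0.4552
−0.13·log₂(0.13) = 0.3826
−0.07·log₂(0.07) = 0.2686
−0.20·log₂(0.20) = 0.4644
−0.19·log₂(0.19) = 0.4552
−0.22·log₂(0.22) = 0.4806
Sum ≈ 2.5066 → 2.507 bits.

2.507 bits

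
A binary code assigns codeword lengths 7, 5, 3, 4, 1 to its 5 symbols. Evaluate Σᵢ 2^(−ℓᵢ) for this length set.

0.7265625

With common denominator 2^7 = 128: Σ 2^(−ℓᵢ) = 1/128 + 4/128 + 16/128 + 8/128 + 64/128 = 93/128 = 0.7265625.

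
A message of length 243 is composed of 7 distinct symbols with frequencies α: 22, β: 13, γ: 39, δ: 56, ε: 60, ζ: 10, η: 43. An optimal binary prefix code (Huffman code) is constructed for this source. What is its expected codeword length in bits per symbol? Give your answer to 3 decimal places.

Probabilities are the counts divided by 243.
Repeatedly combine the two least-probable nodes; the expected code length is the sum of the merged weights.
merge 10/243 + 13/243 → 23/243
merge 22/243 + 23/243 → 5/27
merge 13/81 + 43/243 → 82/243
merge 5/27 + 56/243 → 101/243
merge 20/81 + 82/243 → 142/243
merge 101/243 + 142/243 → 1
L = 23/243 + 5/27 + 82/243 + 101/243 + 142/243 + 1 = 212/81 ≈ 2.617 bits/symbol.

2.617 bits/symbol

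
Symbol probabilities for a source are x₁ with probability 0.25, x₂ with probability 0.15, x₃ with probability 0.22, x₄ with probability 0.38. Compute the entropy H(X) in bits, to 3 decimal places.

H = −Σ pᵢ log₂ pᵢ.
−0.25·log₂(0.25) = 0.5000
−0.15·log₂(0.15) = 0.4105
−0.22·log₂(0.22) = 0.4806
−0.38·log₂(0.38) = 0.5305
Sum ≈ 1.9216 → 1.922 bits.

1.922 bits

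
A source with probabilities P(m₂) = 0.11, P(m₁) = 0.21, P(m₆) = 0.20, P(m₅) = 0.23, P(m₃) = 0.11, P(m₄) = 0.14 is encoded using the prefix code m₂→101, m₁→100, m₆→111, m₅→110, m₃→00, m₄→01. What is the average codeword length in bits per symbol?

L̄ = Σ pᵢ·ℓᵢ = 0.11·3 + 0.21·3 + 0.20·3 + 0.23·3 + 0.11·2 + 0.14·2 = 2.75 bits/symbol.

2.75 bits/symbol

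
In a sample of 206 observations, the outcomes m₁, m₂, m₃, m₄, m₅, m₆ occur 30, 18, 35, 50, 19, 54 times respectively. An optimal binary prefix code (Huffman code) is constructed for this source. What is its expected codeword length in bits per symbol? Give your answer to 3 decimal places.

2.495 bits/symbol

Probabilities are the counts divided by 206.
Repeatedly combine the two least-probable nodes; the expected code length is the sum of the merged weights.
merge 9/103 + 19/206 → 37/206
merge 15/103 + 35/206 → 65/206
merge 37/206 + 25/103 → 87/206
merge 27/103 + 65/206 → 119/206
merge 87/206 + 119/206 → 1
L = 37/206 + 65/206 + 87/206 + 119/206 + 1 = 257/103 ≈ 2.495 bits/symbol.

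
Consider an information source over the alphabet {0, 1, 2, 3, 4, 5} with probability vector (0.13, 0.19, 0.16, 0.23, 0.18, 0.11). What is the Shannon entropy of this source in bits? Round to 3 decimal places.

2.544 bits

H = −Σ pᵢ log₂ pᵢ.
−0.13·log₂(0.13) = 0.3826
−0.19·log₂(0.19) = 0.4552
−0.16·log₂(0.16) = 0.4230
−0.23·log₂(0.23) = 0.4877
−0.18·log₂(0.18) = 0.4453
−0.11·log₂(0.11) = 0.3503
Sum ≈ 2.5441 → 2.544 bits.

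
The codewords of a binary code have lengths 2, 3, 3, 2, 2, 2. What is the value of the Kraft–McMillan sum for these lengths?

1.25

With common denominator 2^3 = 8: Σ 2^(−ℓᵢ) = 2/8 + 1/8 + 1/8 + 2/8 + 2/8 + 2/8 = 10/8 = 1.25.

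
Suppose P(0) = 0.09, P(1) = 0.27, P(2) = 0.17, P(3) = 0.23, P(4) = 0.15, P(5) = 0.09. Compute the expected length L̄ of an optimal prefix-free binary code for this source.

2.5 bits/symbol

Repeatedly combine the two least-probable nodes; the expected code length is the sum of the merged weights.
merge 9/100 + 9/100 → 9/50
merge 3/20 + 17/100 → 8/25
merge 9/50 + 23/100 → 41/100
merge 27/100 + 8/25 → 59/100
merge 41/100 + 59/100 → 1
L = 9/50 + 8/25 + 41/100 + 59/100 + 1 = 5/2 = 2.5 bits/symbol.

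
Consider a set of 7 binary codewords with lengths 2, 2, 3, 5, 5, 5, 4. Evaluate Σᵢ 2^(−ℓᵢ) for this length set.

With common denominator 2^5 = 32: Σ 2^(−ℓᵢ) = 8/32 + 8/32 + 4/32 + 1/32 + 1/32 + 1/32 + 2/32 = 25/32 = 0.78125.

0.78125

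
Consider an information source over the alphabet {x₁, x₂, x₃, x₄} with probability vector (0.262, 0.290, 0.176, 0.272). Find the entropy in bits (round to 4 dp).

H = −Σ pᵢ log₂ pᵢ.
−0.262·log₂(0.262) = 0.5063
−0.290·log₂(0.290) = 0.5179
−0.176·log₂(0.176) = 0.4411
−0.272·log₂(0.272) = 0.5109
Sum ≈ 1.9762 → 1.9762 bits.

1.9762 bits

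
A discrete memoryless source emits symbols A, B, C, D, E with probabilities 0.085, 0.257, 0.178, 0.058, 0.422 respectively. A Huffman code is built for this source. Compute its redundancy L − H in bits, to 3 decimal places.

Entropy H = −Σ p log₂ p ≈ 2.0128 bits.
Huffman merges: 29/500+17/200→143/1000; 143/1000+89/500→321/1000; 257/1000+321/1000→289/500; 211/500+289/500→1. L = 1021/500 ≈ 2.0420.
L − H = 2.0420 − 2.0128 = 0.029 bits.

0.029 bits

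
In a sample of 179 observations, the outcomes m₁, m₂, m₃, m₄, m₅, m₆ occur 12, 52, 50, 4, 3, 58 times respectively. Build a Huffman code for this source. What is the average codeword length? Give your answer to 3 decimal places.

2.145 bits/symbol

Probabilities are the counts divided by 179.
Repeatedly combine the two least-probable nodes; the expected code length is the sum of the merged weights.
merge 3/179 + 4/179 → 7/179
merge 7/179 + 12/179 → 19/179
merge 19/179 + 50/179 → 69/179
merge 52/179 + 58/179 → 110/179
merge 69/179 + 110/179 → 1
L = 7/179 + 19/179 + 69/179 + 110/179 + 1 = 384/179 ≈ 2.145 bits/symbol.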